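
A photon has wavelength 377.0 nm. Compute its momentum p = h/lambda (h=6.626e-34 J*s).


p = h / lambda
= 6.626e-34 / (377.0e-9)
= 6.626e-34 / 3.7700e-07
= 1.7576e-27 kg*m/s

1.7576e-27


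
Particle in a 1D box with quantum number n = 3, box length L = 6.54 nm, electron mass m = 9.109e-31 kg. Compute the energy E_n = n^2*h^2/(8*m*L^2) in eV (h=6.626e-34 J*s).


E = n^2 * h^2 / (8 * m * L^2)
= 3^2 * (6.626e-34)^2 / (8 * 9.109e-31 * (6.54e-9)^2)
= 9 * 4.3904e-67 / (8 * 9.109e-31 * 4.2772e-17)
= 1.2677e-20 J
= 0.0791 eV

0.0791


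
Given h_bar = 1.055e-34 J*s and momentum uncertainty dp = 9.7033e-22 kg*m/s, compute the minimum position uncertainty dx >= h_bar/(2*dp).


dx = h_bar / (2 * dp)
= 1.055e-34 / (2 * 9.7033e-22)
= 1.055e-34 / 1.9407e-21
= 5.4363e-14 m

5.4363e-14


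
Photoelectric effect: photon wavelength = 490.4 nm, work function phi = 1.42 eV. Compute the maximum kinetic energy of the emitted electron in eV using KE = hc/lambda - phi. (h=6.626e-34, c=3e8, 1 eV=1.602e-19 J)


E_photon = hc / lambda
= (6.626e-34)(3e8) / (490.4e-9)
= 4.0534e-19 J
= 2.5302 eV
KE = E_photon - phi
= 2.5302 - 1.42
= 1.1102 eV

1.1102


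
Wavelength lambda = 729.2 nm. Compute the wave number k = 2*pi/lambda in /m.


k = 2 * pi / lambda
= 6.2832 / (729.2e-9)
= 6.2832 / 7.2920e-07
= 8.6165e+06 /m

8.6165e+06


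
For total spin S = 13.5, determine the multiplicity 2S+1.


Spin multiplicity = 2S + 1
= 2 * 13.5 + 1
= 27.0 + 1
= 28

28


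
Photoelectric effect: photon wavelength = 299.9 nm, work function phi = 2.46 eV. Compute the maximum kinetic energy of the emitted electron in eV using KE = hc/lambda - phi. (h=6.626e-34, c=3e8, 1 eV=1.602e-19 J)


E_photon = hc / lambda
= (6.626e-34)(3e8) / (299.9e-9)
= 6.6282e-19 J
= 4.1375 eV
KE = E_photon - phi
= 4.1375 - 2.46
= 1.6775 eV

1.6775


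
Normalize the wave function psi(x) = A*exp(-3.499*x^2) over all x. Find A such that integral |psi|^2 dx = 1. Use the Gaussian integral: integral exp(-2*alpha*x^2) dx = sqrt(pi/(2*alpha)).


integral |psi|^2 dx = A^2 * sqrt(pi/(2*alpha)) = 1
A^2 = sqrt(2*alpha/pi)
= sqrt(2 * 3.499 / pi)
= 1.492492
A = sqrt(1.492492)
= 1.2217

1.2217


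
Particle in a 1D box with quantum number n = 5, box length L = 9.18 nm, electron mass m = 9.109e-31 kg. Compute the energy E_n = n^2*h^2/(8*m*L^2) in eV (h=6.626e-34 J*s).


E = n^2 * h^2 / (8 * m * L^2)
= 5^2 * (6.626e-34)^2 / (8 * 9.109e-31 * (9.18e-9)^2)
= 25 * 4.3904e-67 / (8 * 9.109e-31 * 8.4272e-17)
= 1.7873e-20 J
= 0.1116 eV

0.1116


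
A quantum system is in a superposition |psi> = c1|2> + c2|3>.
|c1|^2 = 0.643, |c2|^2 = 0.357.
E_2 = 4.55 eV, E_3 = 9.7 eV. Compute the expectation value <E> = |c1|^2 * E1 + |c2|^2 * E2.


<E> = |c1|^2 * E1 + |c2|^2 * E2
= 0.643 * 4.55 + 0.357 * 9.7
= 2.9257 + 3.4629
= 6.3885 eV

6.3885


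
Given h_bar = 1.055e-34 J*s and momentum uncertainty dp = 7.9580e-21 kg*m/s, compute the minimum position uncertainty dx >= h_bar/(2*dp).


dx = h_bar / (2 * dp)
= 1.055e-34 / (2 * 7.9580e-21)
= 1.055e-34 / 1.5916e-20
= 6.6285e-15 m

6.6285e-15


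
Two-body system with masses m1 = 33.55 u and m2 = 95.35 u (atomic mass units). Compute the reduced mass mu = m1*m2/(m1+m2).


mu = m1 * m2 / (m1 + m2)
= 33.55 * 95.35 / (33.55 + 95.35)
= 3198.9925 / 128.9
= 24.8176 u

24.8176


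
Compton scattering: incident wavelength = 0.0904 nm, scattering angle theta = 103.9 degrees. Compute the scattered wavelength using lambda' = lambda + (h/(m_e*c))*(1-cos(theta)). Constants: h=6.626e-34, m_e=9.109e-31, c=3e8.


Compton wavelength: h/(m_e*c) = 2.4247e-12 m
d_lambda = 2.4247e-12 * (1 - cos(103.9 deg))
= 2.4247e-12 * 1.240228
= 3.0072e-12 m = 0.003007 nm
lambda' = 0.0904 + 0.003007
= 0.093407 nm

0.093407


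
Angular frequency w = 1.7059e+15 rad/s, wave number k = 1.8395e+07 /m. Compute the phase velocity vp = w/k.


vp = w / k
= 1.7059e+15 / 1.8395e+07
= 9.2737e+07 m/s

9.2737e+07


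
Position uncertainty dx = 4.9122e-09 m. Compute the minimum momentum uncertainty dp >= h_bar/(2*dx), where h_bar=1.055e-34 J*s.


dp = h_bar / (2 * dx)
= 1.055e-34 / (2 * 4.9122e-09)
= 1.055e-34 / 9.8244e-09
= 1.0739e-26 kg*m/s

1.0739e-26


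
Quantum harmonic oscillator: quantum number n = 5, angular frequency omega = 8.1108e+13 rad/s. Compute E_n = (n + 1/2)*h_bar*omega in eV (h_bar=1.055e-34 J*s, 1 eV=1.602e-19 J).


E = (n + 1/2) * h_bar * omega
= (5 + 0.5) * 1.055e-34 * 8.1108e+13
= 5.5 * 8.5569e-21
= 4.7063e-20 J
= 0.2938 eV

0.2938


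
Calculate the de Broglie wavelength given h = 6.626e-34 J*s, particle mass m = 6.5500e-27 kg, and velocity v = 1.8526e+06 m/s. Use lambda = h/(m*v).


lambda = h / (m * v)
= 6.626e-34 / (6.5500e-27 * 1.8526e+06)
= 6.626e-34 / 1.2135e-20
= 5.4605e-14 m

5.4605e-14


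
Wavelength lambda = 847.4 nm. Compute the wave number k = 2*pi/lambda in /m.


k = 2 * pi / lambda
= 6.2832 / (847.4e-9)
= 6.2832 / 8.4740e-07
= 7.4147e+06 /m

7.4147e+06


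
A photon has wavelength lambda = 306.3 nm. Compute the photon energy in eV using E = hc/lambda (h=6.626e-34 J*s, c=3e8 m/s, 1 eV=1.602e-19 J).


E = hc / lambda
= (6.626e-34)(3e8) / (306.3e-9)
= 1.9878e-25 / 3.0630e-07
= 6.4897e-19 J
Converting to eV: 6.4897e-19 / 1.602e-19
= 4.051 eV

4.051


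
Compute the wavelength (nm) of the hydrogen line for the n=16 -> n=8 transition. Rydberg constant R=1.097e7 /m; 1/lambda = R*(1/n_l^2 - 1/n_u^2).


1/lambda = R * (1/n_l^2 - 1/n_u^2)
= 1.097e7 * (1/8^2 - 1/16^2)
= 1.097e7 * (0.015625 - 0.003906)
= 1.097e7 * 0.011719
= 1.2855e+05 /m
lambda = 1 / 1.2855e+05 = 7778.7906 nm

7778.7906


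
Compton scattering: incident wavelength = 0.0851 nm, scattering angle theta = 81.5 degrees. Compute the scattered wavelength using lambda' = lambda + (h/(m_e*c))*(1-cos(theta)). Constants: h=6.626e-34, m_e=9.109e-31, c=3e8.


Compton wavelength: h/(m_e*c) = 2.4247e-12 m
d_lambda = 2.4247e-12 * (1 - cos(81.5 deg))
= 2.4247e-12 * 0.852191
= 2.0663e-12 m = 0.002066 nm
lambda' = 0.0851 + 0.002066
= 0.087166 nm

0.087166


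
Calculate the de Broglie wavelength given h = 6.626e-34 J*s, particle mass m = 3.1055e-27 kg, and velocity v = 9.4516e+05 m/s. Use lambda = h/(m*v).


lambda = h / (m * v)
= 6.626e-34 / (3.1055e-27 * 9.4516e+05)
= 6.626e-34 / 2.9352e-21
= 2.2574e-13 m

2.2574e-13


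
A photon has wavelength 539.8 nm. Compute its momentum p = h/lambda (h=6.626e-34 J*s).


p = h / lambda
= 6.626e-34 / (539.8e-9)
= 6.626e-34 / 5.3980e-07
= 1.2275e-27 kg*m/s

1.2275e-27


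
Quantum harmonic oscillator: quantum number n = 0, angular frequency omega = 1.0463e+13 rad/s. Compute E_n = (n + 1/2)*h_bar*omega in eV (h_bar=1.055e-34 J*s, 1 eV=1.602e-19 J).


E = (n + 1/2) * h_bar * omega
= (0 + 0.5) * 1.055e-34 * 1.0463e+13
= 0.5 * 1.1038e-21
= 5.5192e-22 J
= 0.0034 eV

0.0034


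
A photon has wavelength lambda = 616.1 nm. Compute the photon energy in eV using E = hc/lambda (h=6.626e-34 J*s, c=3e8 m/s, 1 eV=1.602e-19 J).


E = hc / lambda
= (6.626e-34)(3e8) / (616.1e-9)
= 1.9878e-25 / 6.1610e-07
= 3.2264e-19 J
Converting to eV: 3.2264e-19 / 1.602e-19
= 2.014 eV

2.014


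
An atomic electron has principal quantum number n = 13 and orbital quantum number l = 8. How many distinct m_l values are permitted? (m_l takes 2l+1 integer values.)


m_l ranges from -l to +l in integer steps
So m_l goes from -8 to +8
Count = 2l + 1 = 2*8 + 1
= 17

17


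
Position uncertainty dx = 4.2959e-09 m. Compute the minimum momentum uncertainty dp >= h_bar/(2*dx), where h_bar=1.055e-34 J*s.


dp = h_bar / (2 * dx)
= 1.055e-34 / (2 * 4.2959e-09)
= 1.055e-34 / 8.5918e-09
= 1.2279e-26 kg*m/s

1.2279e-26


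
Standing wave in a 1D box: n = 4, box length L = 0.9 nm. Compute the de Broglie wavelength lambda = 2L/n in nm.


lambda = 2L / n
= 2 * 0.9 / 4
= 1.8 / 4
= 0.45 nm

0.45


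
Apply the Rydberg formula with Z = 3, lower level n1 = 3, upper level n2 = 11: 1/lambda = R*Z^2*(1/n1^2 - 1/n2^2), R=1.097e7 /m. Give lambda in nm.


1/lambda = R * Z^2 * (1/n1^2 - 1/n2^2)
= 1.097e7 * 3^2 * (1/3^2 - 1/11^2)
= 1.097e7 * 9 * (0.111111 - 0.008264)
= 1.0154e+07 /m
lambda = 1 / 1.0154e+07
= 98.4829 nm

98.4829


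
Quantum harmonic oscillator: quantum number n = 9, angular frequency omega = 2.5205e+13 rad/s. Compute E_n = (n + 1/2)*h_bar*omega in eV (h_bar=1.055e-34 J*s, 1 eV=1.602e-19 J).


E = (n + 1/2) * h_bar * omega
= (9 + 0.5) * 1.055e-34 * 2.5205e+13
= 9.5 * 2.6591e-21
= 2.5262e-20 J
= 0.1577 eV

0.1577


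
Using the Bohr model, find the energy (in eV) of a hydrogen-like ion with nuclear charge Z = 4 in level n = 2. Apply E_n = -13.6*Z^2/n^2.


E_n = -13.6 * Z^2 / n^2
= -13.6 * 4^2 / 2^2
= -13.6 * 16 / 4
= -54.4 eV

-54.4


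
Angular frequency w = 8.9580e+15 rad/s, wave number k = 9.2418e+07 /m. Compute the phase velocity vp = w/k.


vp = w / k
= 8.9580e+15 / 9.2418e+07
= 9.6929e+07 m/s

9.6929e+07


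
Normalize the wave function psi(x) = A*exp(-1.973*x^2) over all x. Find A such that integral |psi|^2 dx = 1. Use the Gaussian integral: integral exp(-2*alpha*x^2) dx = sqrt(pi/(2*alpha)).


integral |psi|^2 dx = A^2 * sqrt(pi/(2*alpha)) = 1
A^2 = sqrt(2*alpha/pi)
= sqrt(2 * 1.973 / pi)
= 1.120737
A = sqrt(1.120737)
= 1.0586

1.0586


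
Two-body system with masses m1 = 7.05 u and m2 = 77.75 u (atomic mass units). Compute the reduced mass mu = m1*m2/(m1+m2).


mu = m1 * m2 / (m1 + m2)
= 7.05 * 77.75 / (7.05 + 77.75)
= 548.1375 / 84.8
= 6.4639 u

6.4639


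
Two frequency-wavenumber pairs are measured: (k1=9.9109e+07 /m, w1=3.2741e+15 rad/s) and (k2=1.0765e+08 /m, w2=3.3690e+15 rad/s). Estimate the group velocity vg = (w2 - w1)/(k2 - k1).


vg = (w2 - w1) / (k2 - k1)
= (3.3690e+15 - 3.2741e+15) / (1.0765e+08 - 9.9109e+07)
= 9.4900e+13 / 8.5410e+06
= 1.1111e+07 m/s

1.1111e+07


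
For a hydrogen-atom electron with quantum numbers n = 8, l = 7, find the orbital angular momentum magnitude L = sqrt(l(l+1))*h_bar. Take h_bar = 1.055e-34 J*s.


L = sqrt(l*(l+1)) * h_bar
= sqrt(7 * 8) * 1.055e-34
= sqrt(56) * 1.055e-34
= 7.4833 * 1.055e-34
= 7.8949e-34 J*s

7.8949e-34


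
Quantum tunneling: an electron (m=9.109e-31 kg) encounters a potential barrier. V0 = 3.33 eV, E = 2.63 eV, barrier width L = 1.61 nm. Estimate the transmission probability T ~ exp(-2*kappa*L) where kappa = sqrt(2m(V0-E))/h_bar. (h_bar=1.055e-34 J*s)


V0 - E = 0.7 eV = 1.1214e-19 J
kappa = sqrt(2 * m * (V0-E)) / h_bar
= sqrt(2 * 9.109e-31 * 1.1214e-19) / 1.055e-34
= 4.2843e+09 /m
2*kappa*L = 2 * 4.2843e+09 * 1.61e-9
= 13.7954
T = exp(-13.7954) = 1.020323e-06

1.020323e-06


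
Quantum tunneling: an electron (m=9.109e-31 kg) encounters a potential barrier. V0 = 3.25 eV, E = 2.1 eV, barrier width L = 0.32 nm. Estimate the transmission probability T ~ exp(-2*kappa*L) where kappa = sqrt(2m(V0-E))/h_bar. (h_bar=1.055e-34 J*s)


V0 - E = 1.15 eV = 1.8423e-19 J
kappa = sqrt(2 * m * (V0-E)) / h_bar
= sqrt(2 * 9.109e-31 * 1.8423e-19) / 1.055e-34
= 5.4913e+09 /m
2*kappa*L = 2 * 5.4913e+09 * 0.32e-9
= 3.5145
T = exp(-3.5145) = 2.976401e-02

2.976401e-02


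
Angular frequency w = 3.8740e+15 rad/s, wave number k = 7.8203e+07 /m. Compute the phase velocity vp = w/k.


vp = w / k
= 3.8740e+15 / 7.8203e+07
= 4.9538e+07 m/s

4.9538e+07


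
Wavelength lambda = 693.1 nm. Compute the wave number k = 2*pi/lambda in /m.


k = 2 * pi / lambda
= 6.2832 / (693.1e-9)
= 6.2832 / 6.9310e-07
= 9.0653e+06 /m

9.0653e+06


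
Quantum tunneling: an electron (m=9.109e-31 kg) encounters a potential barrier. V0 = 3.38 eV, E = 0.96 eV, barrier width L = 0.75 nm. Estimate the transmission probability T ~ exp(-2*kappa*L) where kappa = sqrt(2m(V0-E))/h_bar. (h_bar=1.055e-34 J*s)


V0 - E = 2.42 eV = 3.8768e-19 J
kappa = sqrt(2 * m * (V0-E)) / h_bar
= sqrt(2 * 9.109e-31 * 3.8768e-19) / 1.055e-34
= 7.9659e+09 /m
2*kappa*L = 2 * 7.9659e+09 * 0.75e-9
= 11.9489
T = exp(-11.9489) = 6.466313e-06

6.466313e-06


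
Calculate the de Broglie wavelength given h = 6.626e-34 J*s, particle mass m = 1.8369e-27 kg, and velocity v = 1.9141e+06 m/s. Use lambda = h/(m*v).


lambda = h / (m * v)
= 6.626e-34 / (1.8369e-27 * 1.9141e+06)
= 6.626e-34 / 3.5160e-21
= 1.8845e-13 m

1.8845e-13


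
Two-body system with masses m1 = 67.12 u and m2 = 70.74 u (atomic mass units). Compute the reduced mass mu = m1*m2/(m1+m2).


mu = m1 * m2 / (m1 + m2)
= 67.12 * 70.74 / (67.12 + 70.74)
= 4748.0688 / 137.86
= 34.4412 u

34.4412


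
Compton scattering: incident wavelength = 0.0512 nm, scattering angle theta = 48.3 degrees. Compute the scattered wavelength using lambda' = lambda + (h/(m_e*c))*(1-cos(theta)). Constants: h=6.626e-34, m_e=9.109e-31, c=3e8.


Compton wavelength: h/(m_e*c) = 2.4247e-12 m
d_lambda = 2.4247e-12 * (1 - cos(48.3 deg))
= 2.4247e-12 * 0.33477
= 8.1172e-13 m = 0.000812 nm
lambda' = 0.0512 + 0.000812
= 0.052012 nm

0.052012


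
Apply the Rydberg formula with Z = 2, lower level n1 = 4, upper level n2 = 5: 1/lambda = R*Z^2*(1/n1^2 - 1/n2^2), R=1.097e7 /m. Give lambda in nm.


1/lambda = R * Z^2 * (1/n1^2 - 1/n2^2)
= 1.097e7 * 2^2 * (1/4^2 - 1/5^2)
= 1.097e7 * 4 * (0.0625 - 0.04)
= 9.8730e+05 /m
lambda = 1 / 9.8730e+05
= 1012.8634 nm

1012.8634


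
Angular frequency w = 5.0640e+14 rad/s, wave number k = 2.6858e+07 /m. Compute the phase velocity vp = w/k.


vp = w / k
= 5.0640e+14 / 2.6858e+07
= 1.8855e+07 m/s

1.8855e+07


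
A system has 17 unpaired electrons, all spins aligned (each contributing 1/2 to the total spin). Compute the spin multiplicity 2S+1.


Total spin S = N * (1/2) = 17 * 0.5 = 8.5
Spin multiplicity = 2S + 1
= 2 * 8.5 + 1
= 18

18


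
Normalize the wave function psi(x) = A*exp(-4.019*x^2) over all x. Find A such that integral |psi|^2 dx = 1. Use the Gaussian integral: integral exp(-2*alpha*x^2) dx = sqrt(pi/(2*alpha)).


integral |psi|^2 dx = A^2 * sqrt(pi/(2*alpha)) = 1
A^2 = sqrt(2*alpha/pi)
= sqrt(2 * 4.019 / pi)
= 1.599555
A = sqrt(1.599555)
= 1.2647

1.2647


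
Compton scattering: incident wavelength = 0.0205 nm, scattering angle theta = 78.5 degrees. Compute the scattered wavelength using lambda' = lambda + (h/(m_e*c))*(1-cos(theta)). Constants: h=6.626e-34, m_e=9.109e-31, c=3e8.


Compton wavelength: h/(m_e*c) = 2.4247e-12 m
d_lambda = 2.4247e-12 * (1 - cos(78.5 deg))
= 2.4247e-12 * 0.800632
= 1.9413e-12 m = 0.001941 nm
lambda' = 0.0205 + 0.001941
= 0.022441 nm

0.022441


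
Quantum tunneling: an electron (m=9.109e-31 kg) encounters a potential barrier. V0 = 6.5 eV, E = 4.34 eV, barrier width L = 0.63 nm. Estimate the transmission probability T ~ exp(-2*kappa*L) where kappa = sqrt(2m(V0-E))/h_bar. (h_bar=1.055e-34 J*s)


V0 - E = 2.16 eV = 3.4603e-19 J
kappa = sqrt(2 * m * (V0-E)) / h_bar
= sqrt(2 * 9.109e-31 * 3.4603e-19) / 1.055e-34
= 7.5259e+09 /m
2*kappa*L = 2 * 7.5259e+09 * 0.63e-9
= 9.4826
T = exp(-9.4826) = 7.616709e-05

7.616709e-05


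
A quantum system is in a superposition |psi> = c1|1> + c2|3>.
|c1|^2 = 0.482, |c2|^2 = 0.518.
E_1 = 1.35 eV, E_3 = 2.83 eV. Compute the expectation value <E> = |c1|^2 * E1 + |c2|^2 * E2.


<E> = |c1|^2 * E1 + |c2|^2 * E2
= 0.482 * 1.35 + 0.518 * 2.83
= 0.6507 + 1.4659
= 2.1166 eV

2.1166


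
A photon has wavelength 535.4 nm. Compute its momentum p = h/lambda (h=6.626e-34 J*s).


p = h / lambda
= 6.626e-34 / (535.4e-9)
= 6.626e-34 / 5.3540e-07
= 1.2376e-27 kg*m/s

1.2376e-27


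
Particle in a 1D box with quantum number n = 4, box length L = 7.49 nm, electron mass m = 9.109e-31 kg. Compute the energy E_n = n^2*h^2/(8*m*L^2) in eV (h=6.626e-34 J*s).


E = n^2 * h^2 / (8 * m * L^2)
= 4^2 * (6.626e-34)^2 / (8 * 9.109e-31 * (7.49e-9)^2)
= 16 * 4.3904e-67 / (8 * 9.109e-31 * 5.6100e-17)
= 1.7183e-20 J
= 0.1073 eV

0.1073


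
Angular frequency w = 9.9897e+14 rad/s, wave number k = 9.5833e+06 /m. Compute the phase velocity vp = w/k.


vp = w / k
= 9.9897e+14 / 9.5833e+06
= 1.0424e+08 m/s

1.0424e+08


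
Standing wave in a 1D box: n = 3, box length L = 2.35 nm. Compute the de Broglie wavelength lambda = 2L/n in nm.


lambda = 2L / n
= 2 * 2.35 / 3
= 4.7 / 3
= 1.5667 nm

1.5667


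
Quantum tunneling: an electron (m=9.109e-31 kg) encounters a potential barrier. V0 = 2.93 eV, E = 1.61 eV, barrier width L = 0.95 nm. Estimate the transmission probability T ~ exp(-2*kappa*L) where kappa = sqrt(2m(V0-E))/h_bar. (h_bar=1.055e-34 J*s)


V0 - E = 1.32 eV = 2.1146e-19 J
kappa = sqrt(2 * m * (V0-E)) / h_bar
= sqrt(2 * 9.109e-31 * 2.1146e-19) / 1.055e-34
= 5.8832e+09 /m
2*kappa*L = 2 * 5.8832e+09 * 0.95e-9
= 11.1781
T = exp(-11.1781) = 1.397635e-05

1.397635e-05


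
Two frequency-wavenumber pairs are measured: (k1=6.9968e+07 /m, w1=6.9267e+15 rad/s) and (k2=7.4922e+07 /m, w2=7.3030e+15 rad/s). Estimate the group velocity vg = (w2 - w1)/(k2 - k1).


vg = (w2 - w1) / (k2 - k1)
= (7.3030e+15 - 6.9267e+15) / (7.4922e+07 - 6.9968e+07)
= 3.7630e+14 / 4.9540e+06
= 7.5959e+07 m/s

7.5959e+07


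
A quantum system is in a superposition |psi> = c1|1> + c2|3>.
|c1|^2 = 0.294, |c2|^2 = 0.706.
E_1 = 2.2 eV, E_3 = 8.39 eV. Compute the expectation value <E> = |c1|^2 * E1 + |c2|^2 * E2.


<E> = |c1|^2 * E1 + |c2|^2 * E2
= 0.294 * 2.2 + 0.706 * 8.39
= 0.6468 + 5.9233
= 6.5701 eV

6.5701


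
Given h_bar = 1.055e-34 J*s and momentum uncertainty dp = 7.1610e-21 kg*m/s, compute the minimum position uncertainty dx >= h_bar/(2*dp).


dx = h_bar / (2 * dp)
= 1.055e-34 / (2 * 7.1610e-21)
= 1.055e-34 / 1.4322e-20
= 7.3663e-15 m

7.3663e-15


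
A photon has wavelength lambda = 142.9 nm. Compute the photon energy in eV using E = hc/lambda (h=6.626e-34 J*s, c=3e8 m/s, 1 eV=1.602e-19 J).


E = hc / lambda
= (6.626e-34)(3e8) / (142.9e-9)
= 1.9878e-25 / 1.4290e-07
= 1.3910e-18 J
Converting to eV: 1.3910e-18 / 1.602e-19
= 8.6832 eV

8.6832


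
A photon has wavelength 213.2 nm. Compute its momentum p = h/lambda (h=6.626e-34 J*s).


p = h / lambda
= 6.626e-34 / (213.2e-9)
= 6.626e-34 / 2.1320e-07
= 3.1079e-27 kg*m/s

3.1079e-27


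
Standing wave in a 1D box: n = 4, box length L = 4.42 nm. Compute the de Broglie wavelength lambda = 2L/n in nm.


lambda = 2L / n
= 2 * 4.42 / 4
= 8.84 / 4
= 2.21 nm

2.21


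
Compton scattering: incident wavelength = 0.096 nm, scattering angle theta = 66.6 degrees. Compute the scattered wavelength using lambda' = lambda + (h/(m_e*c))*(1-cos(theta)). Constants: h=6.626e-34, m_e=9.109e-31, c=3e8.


Compton wavelength: h/(m_e*c) = 2.4247e-12 m
d_lambda = 2.4247e-12 * (1 - cos(66.6 deg))
= 2.4247e-12 * 0.602852
= 1.4617e-12 m = 0.001462 nm
lambda' = 0.096 + 0.001462
= 0.097462 nm

0.097462


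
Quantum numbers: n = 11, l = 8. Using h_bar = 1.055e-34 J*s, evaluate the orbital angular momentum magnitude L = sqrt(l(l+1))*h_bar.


L = sqrt(l*(l+1)) * h_bar
= sqrt(8 * 9) * 1.055e-34
= sqrt(72) * 1.055e-34
= 8.4853 * 1.055e-34
= 8.9520e-34 J*s

8.9520e-34


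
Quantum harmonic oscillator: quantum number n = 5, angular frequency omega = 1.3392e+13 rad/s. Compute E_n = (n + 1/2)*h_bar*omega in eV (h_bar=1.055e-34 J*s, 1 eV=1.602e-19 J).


E = (n + 1/2) * h_bar * omega
= (5 + 0.5) * 1.055e-34 * 1.3392e+13
= 5.5 * 1.4129e-21
= 7.7707e-21 J
= 0.0485 eV

0.0485


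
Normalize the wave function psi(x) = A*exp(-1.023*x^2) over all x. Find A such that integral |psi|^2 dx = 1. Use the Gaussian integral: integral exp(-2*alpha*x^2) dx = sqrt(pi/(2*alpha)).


integral |psi|^2 dx = A^2 * sqrt(pi/(2*alpha)) = 1
A^2 = sqrt(2*alpha/pi)
= sqrt(2 * 1.023 / pi)
= 0.807008
A = sqrt(0.807008)
= 0.8983

0.8983


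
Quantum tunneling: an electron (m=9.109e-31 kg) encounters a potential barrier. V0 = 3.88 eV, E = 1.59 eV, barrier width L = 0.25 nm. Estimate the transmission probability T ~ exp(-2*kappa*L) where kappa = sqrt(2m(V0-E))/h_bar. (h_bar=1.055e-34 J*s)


V0 - E = 2.29 eV = 3.6686e-19 J
kappa = sqrt(2 * m * (V0-E)) / h_bar
= sqrt(2 * 9.109e-31 * 3.6686e-19) / 1.055e-34
= 7.7490e+09 /m
2*kappa*L = 2 * 7.7490e+09 * 0.25e-9
= 3.8745
T = exp(-3.8745) = 2.076449e-02

2.076449e-02


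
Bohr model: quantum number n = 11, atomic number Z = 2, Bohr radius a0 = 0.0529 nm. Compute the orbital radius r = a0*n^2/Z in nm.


r = a0 * n^2 / Z
= 0.0529 * 11^2 / 2
= 0.0529 * 121 / 2
= 3.2005 nm

3.2005


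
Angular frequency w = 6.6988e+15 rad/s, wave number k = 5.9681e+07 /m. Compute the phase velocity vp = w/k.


vp = w / k
= 6.6988e+15 / 5.9681e+07
= 1.1224e+08 m/s

1.1224e+08


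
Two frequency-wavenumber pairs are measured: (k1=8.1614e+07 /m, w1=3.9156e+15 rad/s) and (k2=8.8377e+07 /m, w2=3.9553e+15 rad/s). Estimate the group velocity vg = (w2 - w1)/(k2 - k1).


vg = (w2 - w1) / (k2 - k1)
= (3.9553e+15 - 3.9156e+15) / (8.8377e+07 - 8.1614e+07)
= 3.9700e+13 / 6.7630e+06
= 5.8702e+06 m/s

5.8702e+06


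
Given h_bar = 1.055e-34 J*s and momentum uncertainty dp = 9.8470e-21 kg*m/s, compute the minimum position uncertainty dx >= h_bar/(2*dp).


dx = h_bar / (2 * dp)
= 1.055e-34 / (2 * 9.8470e-21)
= 1.055e-34 / 1.9694e-20
= 5.3570e-15 m

5.3570e-15


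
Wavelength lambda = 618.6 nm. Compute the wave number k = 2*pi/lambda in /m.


k = 2 * pi / lambda
= 6.2832 / (618.6e-9)
= 6.2832 / 6.1860e-07
= 1.0157e+07 /m

1.0157e+07


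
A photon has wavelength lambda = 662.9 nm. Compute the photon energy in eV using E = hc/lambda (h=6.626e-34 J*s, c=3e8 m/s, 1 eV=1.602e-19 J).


E = hc / lambda
= (6.626e-34)(3e8) / (662.9e-9)
= 1.9878e-25 / 6.6290e-07
= 2.9986e-19 J
Converting to eV: 2.9986e-19 / 1.602e-19
= 1.8718 eV

1.8718


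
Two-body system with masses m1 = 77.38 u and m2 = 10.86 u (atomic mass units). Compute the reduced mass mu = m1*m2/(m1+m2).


mu = m1 * m2 / (m1 + m2)
= 77.38 * 10.86 / (77.38 + 10.86)
= 840.3468 / 88.24
= 9.5234 u

9.5234


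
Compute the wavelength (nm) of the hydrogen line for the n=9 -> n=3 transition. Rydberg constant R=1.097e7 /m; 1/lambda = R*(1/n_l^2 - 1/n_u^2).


1/lambda = R * (1/n_l^2 - 1/n_u^2)
= 1.097e7 * (1/3^2 - 1/9^2)
= 1.097e7 * (0.111111 - 0.012346)
= 1.097e7 * 0.098765
= 1.0835e+06 /m
lambda = 1 / 1.0835e+06 = 922.9717 nm

922.9717


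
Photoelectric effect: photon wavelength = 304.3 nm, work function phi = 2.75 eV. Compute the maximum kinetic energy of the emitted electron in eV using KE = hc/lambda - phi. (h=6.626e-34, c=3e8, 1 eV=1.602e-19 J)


E_photon = hc / lambda
= (6.626e-34)(3e8) / (304.3e-9)
= 6.5324e-19 J
= 4.0776 eV
KE = E_photon - phi
= 4.0776 - 2.75
= 1.3276 eV

1.3276


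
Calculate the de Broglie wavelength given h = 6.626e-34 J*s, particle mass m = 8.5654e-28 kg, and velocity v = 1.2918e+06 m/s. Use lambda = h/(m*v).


lambda = h / (m * v)
= 6.626e-34 / (8.5654e-28 * 1.2918e+06)
= 6.626e-34 / 1.1065e-21
= 5.9884e-13 m

5.9884e-13


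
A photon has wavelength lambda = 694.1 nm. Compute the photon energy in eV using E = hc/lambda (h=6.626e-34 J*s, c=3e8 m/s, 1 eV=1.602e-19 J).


E = hc / lambda
= (6.626e-34)(3e8) / (694.1e-9)
= 1.9878e-25 / 6.9410e-07
= 2.8639e-19 J
Converting to eV: 2.8639e-19 / 1.602e-19
= 1.7877 eV

1.7877


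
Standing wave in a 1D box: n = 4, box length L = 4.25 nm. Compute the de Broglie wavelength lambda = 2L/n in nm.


lambda = 2L / n
= 2 * 4.25 / 4
= 8.5 / 4
= 2.125 nm

2.125


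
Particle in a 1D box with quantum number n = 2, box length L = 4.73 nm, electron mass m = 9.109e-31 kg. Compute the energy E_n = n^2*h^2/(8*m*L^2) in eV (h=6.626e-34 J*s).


E = n^2 * h^2 / (8 * m * L^2)
= 2^2 * (6.626e-34)^2 / (8 * 9.109e-31 * (4.73e-9)^2)
= 4 * 4.3904e-67 / (8 * 9.109e-31 * 2.2373e-17)
= 1.0772e-20 J
= 0.0672 eV

0.0672


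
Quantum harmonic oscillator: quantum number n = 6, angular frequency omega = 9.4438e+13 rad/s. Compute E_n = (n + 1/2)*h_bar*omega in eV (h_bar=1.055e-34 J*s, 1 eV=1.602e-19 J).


E = (n + 1/2) * h_bar * omega
= (6 + 0.5) * 1.055e-34 * 9.4438e+13
= 6.5 * 9.9632e-21
= 6.4761e-20 J
= 0.4043 eV

0.4043


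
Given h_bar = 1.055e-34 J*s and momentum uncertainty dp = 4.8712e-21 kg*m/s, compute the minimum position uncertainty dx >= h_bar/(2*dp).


dx = h_bar / (2 * dp)
= 1.055e-34 / (2 * 4.8712e-21)
= 1.055e-34 / 9.7424e-21
= 1.0829e-14 m

1.0829e-14


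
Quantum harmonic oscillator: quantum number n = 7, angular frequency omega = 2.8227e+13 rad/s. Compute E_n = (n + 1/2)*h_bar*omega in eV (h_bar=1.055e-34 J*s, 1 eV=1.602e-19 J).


E = (n + 1/2) * h_bar * omega
= (7 + 0.5) * 1.055e-34 * 2.8227e+13
= 7.5 * 2.9779e-21
= 2.2335e-20 J
= 0.1394 eV

0.1394


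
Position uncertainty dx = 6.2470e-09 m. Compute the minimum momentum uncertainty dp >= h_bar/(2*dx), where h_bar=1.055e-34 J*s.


dp = h_bar / (2 * dx)
= 1.055e-34 / (2 * 6.2470e-09)
= 1.055e-34 / 1.2494e-08
= 8.4441e-27 kg*m/s

8.4441e-27


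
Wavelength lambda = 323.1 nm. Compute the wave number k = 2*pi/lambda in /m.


k = 2 * pi / lambda
= 6.2832 / (323.1e-9)
= 6.2832 / 3.2310e-07
= 1.9447e+07 /m

1.9447e+07


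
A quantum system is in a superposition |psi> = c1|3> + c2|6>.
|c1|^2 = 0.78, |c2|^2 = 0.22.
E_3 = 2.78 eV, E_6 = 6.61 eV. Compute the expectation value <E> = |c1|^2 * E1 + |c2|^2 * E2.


<E> = |c1|^2 * E1 + |c2|^2 * E2
= 0.78 * 2.78 + 0.22 * 6.61
= 2.1684 + 1.4542
= 3.6226 eV

3.6226


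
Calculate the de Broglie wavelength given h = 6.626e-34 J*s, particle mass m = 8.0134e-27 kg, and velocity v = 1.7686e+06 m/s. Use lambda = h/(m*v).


lambda = h / (m * v)
= 6.626e-34 / (8.0134e-27 * 1.7686e+06)
= 6.626e-34 / 1.4172e-20
= 4.6753e-14 m

4.6753e-14


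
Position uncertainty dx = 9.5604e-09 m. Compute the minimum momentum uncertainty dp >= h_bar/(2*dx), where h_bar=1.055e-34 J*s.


dp = h_bar / (2 * dx)
= 1.055e-34 / (2 * 9.5604e-09)
= 1.055e-34 / 1.9121e-08
= 5.5176e-27 kg*m/s

5.5176e-27


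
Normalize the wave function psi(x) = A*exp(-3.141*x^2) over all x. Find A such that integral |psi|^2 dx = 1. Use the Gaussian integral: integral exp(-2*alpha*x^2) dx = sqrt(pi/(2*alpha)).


integral |psi|^2 dx = A^2 * sqrt(pi/(2*alpha)) = 1
A^2 = sqrt(2*alpha/pi)
= sqrt(2 * 3.141 / pi)
= 1.41408
A = sqrt(1.41408)
= 1.1892

1.1892


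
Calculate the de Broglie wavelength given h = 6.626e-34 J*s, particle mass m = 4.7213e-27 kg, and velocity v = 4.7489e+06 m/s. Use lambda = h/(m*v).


lambda = h / (m * v)
= 6.626e-34 / (4.7213e-27 * 4.7489e+06)
= 6.626e-34 / 2.2421e-20
= 2.9553e-14 m

2.9553e-14


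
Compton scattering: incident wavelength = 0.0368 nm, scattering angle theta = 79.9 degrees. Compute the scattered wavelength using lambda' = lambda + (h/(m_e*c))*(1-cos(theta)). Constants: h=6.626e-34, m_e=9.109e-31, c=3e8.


Compton wavelength: h/(m_e*c) = 2.4247e-12 m
d_lambda = 2.4247e-12 * (1 - cos(79.9 deg))
= 2.4247e-12 * 0.824633
= 1.9995e-12 m = 0.001999 nm
lambda' = 0.0368 + 0.001999
= 0.038799 nm

0.038799


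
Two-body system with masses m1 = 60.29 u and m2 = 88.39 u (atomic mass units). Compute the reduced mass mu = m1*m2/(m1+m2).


mu = m1 * m2 / (m1 + m2)
= 60.29 * 88.39 / (60.29 + 88.39)
= 5329.0331 / 148.68
= 35.8423 u

35.8423


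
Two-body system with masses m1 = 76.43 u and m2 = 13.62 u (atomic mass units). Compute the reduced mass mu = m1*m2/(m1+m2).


mu = m1 * m2 / (m1 + m2)
= 76.43 * 13.62 / (76.43 + 13.62)
= 1040.9766 / 90.05
= 11.56 u

11.56


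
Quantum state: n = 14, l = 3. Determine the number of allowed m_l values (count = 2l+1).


m_l ranges from -l to +l in integer steps
So m_l goes from -3 to +3
Count = 2l + 1 = 2*3 + 1
= 7

7


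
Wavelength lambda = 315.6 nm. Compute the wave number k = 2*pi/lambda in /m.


k = 2 * pi / lambda
= 6.2832 / (315.6e-9)
= 6.2832 / 3.1560e-07
= 1.9909e+07 /m

1.9909e+07


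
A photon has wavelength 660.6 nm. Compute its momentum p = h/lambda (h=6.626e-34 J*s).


p = h / lambda
= 6.626e-34 / (660.6e-9)
= 6.626e-34 / 6.6060e-07
= 1.0030e-27 kg*m/s

1.0030e-27


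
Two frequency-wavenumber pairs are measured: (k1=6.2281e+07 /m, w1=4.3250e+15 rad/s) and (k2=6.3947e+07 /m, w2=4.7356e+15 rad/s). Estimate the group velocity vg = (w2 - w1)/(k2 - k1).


vg = (w2 - w1) / (k2 - k1)
= (4.7356e+15 - 4.3250e+15) / (6.3947e+07 - 6.2281e+07)
= 4.1060e+14 / 1.6660e+06
= 2.4646e+08 m/s

2.4646e+08


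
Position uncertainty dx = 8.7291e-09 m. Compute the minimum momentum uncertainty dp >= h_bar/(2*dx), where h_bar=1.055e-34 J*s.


dp = h_bar / (2 * dx)
= 1.055e-34 / (2 * 8.7291e-09)
= 1.055e-34 / 1.7458e-08
= 6.0430e-27 kg*m/s

6.0430e-27


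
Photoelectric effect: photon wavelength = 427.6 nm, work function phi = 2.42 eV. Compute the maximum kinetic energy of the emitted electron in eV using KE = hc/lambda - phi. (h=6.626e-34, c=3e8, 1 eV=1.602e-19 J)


E_photon = hc / lambda
= (6.626e-34)(3e8) / (427.6e-9)
= 4.6487e-19 J
= 2.9018 eV
KE = E_photon - phi
= 2.9018 - 2.42
= 0.4818 eV

0.4818


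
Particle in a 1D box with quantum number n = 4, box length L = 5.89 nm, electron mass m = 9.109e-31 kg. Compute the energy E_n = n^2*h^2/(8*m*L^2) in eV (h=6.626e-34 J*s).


E = n^2 * h^2 / (8 * m * L^2)
= 4^2 * (6.626e-34)^2 / (8 * 9.109e-31 * (5.89e-9)^2)
= 16 * 4.3904e-67 / (8 * 9.109e-31 * 3.4692e-17)
= 2.7786e-20 J
= 0.1734 eV

0.1734


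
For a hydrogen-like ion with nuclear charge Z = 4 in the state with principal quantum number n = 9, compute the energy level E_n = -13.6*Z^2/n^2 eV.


E_n = -13.6 * Z^2 / n^2
= -13.6 * 4^2 / 9^2
= -13.6 * 16 / 81
= -2.6864 eV

-2.6864


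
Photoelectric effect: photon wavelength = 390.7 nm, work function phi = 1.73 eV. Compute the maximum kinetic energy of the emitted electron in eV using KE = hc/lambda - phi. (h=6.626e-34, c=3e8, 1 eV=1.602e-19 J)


E_photon = hc / lambda
= (6.626e-34)(3e8) / (390.7e-9)
= 5.0878e-19 J
= 3.1759 eV
KE = E_photon - phi
= 3.1759 - 1.73
= 1.4459 eV

1.4459


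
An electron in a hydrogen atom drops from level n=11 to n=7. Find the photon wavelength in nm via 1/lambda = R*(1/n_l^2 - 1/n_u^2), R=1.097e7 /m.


1/lambda = R * (1/n_l^2 - 1/n_u^2)
= 1.097e7 * (1/7^2 - 1/11^2)
= 1.097e7 * (0.020408 - 0.008264)
= 1.097e7 * 0.012144
= 1.3322e+05 /m
lambda = 1 / 1.3322e+05 = 7506.5836 nm

7506.5836


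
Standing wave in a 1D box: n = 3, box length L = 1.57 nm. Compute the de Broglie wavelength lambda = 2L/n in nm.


lambda = 2L / n
= 2 * 1.57 / 3
= 3.14 / 3
= 1.0467 nm

1.0467


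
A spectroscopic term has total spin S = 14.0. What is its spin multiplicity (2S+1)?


Spin multiplicity = 2S + 1
= 2 * 14.0 + 1
= 28.0 + 1
= 29

29


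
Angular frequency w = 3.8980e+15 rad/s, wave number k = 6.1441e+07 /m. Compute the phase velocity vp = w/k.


vp = w / k
= 3.8980e+15 / 6.1441e+07
= 6.3443e+07 m/s

6.3443e+07


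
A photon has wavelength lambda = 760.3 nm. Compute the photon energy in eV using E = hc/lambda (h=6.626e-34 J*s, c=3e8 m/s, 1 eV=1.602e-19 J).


E = hc / lambda
= (6.626e-34)(3e8) / (760.3e-9)
= 1.9878e-25 / 7.6030e-07
= 2.6145e-19 J
Converting to eV: 2.6145e-19 / 1.602e-19
= 1.632 eV

1.632


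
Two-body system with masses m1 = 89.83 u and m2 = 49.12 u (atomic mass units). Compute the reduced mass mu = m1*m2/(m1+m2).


mu = m1 * m2 / (m1 + m2)
= 89.83 * 49.12 / (89.83 + 49.12)
= 4412.4496 / 138.95
= 31.7557 u

31.7557


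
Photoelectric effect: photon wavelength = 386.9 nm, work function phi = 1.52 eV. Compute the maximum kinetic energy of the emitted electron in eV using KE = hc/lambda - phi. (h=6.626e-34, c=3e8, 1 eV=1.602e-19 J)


E_photon = hc / lambda
= (6.626e-34)(3e8) / (386.9e-9)
= 5.1378e-19 J
= 3.2071 eV
KE = E_photon - phi
= 3.2071 - 1.52
= 1.6871 eV

1.6871


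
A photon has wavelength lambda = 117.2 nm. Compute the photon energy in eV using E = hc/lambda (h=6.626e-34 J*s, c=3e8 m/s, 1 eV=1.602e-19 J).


E = hc / lambda
= (6.626e-34)(3e8) / (117.2e-9)
= 1.9878e-25 / 1.1720e-07
= 1.6961e-18 J
Converting to eV: 1.6961e-18 / 1.602e-19
= 10.5872 eV

10.5872


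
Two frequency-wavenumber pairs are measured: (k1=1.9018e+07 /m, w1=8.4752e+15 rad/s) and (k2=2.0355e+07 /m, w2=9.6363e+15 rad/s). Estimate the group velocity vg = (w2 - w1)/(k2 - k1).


vg = (w2 - w1) / (k2 - k1)
= (9.6363e+15 - 8.4752e+15) / (2.0355e+07 - 1.9018e+07)
= 1.1611e+15 / 1.3370e+06
= 8.6844e+08 m/s

8.6844e+08


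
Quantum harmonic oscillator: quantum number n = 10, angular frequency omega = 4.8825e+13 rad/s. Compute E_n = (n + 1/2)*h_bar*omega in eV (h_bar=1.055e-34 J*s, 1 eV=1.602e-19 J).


E = (n + 1/2) * h_bar * omega
= (10 + 0.5) * 1.055e-34 * 4.8825e+13
= 10.5 * 5.1510e-21
= 5.4086e-20 J
= 0.3376 eV

0.3376


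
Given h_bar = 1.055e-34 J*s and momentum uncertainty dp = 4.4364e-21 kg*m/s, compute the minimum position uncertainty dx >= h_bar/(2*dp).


dx = h_bar / (2 * dp)
= 1.055e-34 / (2 * 4.4364e-21)
= 1.055e-34 / 8.8728e-21
= 1.1890e-14 m

1.1890e-14


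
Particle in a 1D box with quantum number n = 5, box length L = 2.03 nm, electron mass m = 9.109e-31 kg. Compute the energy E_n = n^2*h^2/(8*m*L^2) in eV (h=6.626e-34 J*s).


E = n^2 * h^2 / (8 * m * L^2)
= 5^2 * (6.626e-34)^2 / (8 * 9.109e-31 * (2.03e-9)^2)
= 25 * 4.3904e-67 / (8 * 9.109e-31 * 4.1209e-18)
= 3.6550e-19 J
= 2.2815 eV

2.2815


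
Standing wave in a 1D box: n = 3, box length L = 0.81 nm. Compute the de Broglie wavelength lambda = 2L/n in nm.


lambda = 2L / n
= 2 * 0.81 / 3
= 1.62 / 3
= 0.54 nm

0.54


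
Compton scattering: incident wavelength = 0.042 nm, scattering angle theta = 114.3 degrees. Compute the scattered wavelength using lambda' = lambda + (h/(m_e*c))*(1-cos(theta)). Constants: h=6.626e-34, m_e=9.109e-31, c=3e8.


Compton wavelength: h/(m_e*c) = 2.4247e-12 m
d_lambda = 2.4247e-12 * (1 - cos(114.3 deg))
= 2.4247e-12 * 1.411514
= 3.4225e-12 m = 0.003423 nm
lambda' = 0.042 + 0.003423
= 0.045423 nm

0.045423


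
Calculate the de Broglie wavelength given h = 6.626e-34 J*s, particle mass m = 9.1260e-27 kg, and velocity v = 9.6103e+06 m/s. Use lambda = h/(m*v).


lambda = h / (m * v)
= 6.626e-34 / (9.1260e-27 * 9.6103e+06)
= 6.626e-34 / 8.7704e-20
= 7.5550e-15 m

7.5550e-15


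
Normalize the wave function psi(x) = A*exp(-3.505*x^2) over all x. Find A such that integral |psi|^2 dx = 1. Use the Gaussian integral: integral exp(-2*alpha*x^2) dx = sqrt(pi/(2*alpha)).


integral |psi|^2 dx = A^2 * sqrt(pi/(2*alpha)) = 1
A^2 = sqrt(2*alpha/pi)
= sqrt(2 * 3.505 / pi)
= 1.493771
A = sqrt(1.493771)
= 1.2222

1.2222


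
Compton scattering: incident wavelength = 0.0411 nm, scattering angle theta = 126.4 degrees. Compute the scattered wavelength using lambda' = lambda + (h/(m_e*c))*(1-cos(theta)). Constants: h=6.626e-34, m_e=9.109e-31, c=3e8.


Compton wavelength: h/(m_e*c) = 2.4247e-12 m
d_lambda = 2.4247e-12 * (1 - cos(126.4 deg))
= 2.4247e-12 * 1.593419
= 3.8636e-12 m = 0.003864 nm
lambda' = 0.0411 + 0.003864
= 0.044964 nm

0.044964


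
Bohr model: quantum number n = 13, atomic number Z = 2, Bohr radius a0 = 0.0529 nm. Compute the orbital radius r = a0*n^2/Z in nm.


r = a0 * n^2 / Z
= 0.0529 * 13^2 / 2
= 0.0529 * 169 / 2
= 4.4701 nm

4.4701


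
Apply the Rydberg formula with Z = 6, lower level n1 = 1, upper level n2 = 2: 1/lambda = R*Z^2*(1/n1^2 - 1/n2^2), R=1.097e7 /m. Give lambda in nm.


1/lambda = R * Z^2 * (1/n1^2 - 1/n2^2)
= 1.097e7 * 6^2 * (1/1^2 - 1/2^2)
= 1.097e7 * 36 * (1.0 - 0.25)
= 2.9619e+08 /m
lambda = 1 / 2.9619e+08
= 3.3762 nm

3.3762


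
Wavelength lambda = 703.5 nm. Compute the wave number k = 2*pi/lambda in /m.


k = 2 * pi / lambda
= 6.2832 / (703.5e-9)
= 6.2832 / 7.0350e-07
= 8.9313e+06 /m

8.9313e+06


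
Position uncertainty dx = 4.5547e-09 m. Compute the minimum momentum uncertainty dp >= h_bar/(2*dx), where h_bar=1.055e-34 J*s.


dp = h_bar / (2 * dx)
= 1.055e-34 / (2 * 4.5547e-09)
= 1.055e-34 / 9.1094e-09
= 1.1581e-26 kg*m/s

1.1581e-26


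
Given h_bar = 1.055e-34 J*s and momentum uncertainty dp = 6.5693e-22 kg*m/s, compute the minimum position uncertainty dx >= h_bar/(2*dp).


dx = h_bar / (2 * dp)
= 1.055e-34 / (2 * 6.5693e-22)
= 1.055e-34 / 1.3139e-21
= 8.0298e-14 m

8.0298e-14


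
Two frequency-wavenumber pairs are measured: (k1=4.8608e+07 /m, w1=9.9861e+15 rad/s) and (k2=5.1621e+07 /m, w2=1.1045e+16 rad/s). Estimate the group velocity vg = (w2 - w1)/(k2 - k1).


vg = (w2 - w1) / (k2 - k1)
= (1.1045e+16 - 9.9861e+15) / (5.1621e+07 - 4.8608e+07)
= 1.0589e+15 / 3.0130e+06
= 3.5144e+08 m/s

3.5144e+08


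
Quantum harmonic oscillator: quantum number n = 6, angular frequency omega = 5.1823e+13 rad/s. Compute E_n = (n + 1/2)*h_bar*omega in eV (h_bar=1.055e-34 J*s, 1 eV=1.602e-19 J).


E = (n + 1/2) * h_bar * omega
= (6 + 0.5) * 1.055e-34 * 5.1823e+13
= 6.5 * 5.4673e-21
= 3.5538e-20 J
= 0.2218 eV

0.2218


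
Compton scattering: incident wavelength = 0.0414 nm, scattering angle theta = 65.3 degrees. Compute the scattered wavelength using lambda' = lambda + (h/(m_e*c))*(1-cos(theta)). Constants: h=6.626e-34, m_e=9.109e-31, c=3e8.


Compton wavelength: h/(m_e*c) = 2.4247e-12 m
d_lambda = 2.4247e-12 * (1 - cos(65.3 deg))
= 2.4247e-12 * 0.582133
= 1.4115e-12 m = 0.001412 nm
lambda' = 0.0414 + 0.001412
= 0.042812 nm

0.042812


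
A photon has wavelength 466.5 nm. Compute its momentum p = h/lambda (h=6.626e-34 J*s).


p = h / lambda
= 6.626e-34 / (466.5e-9)
= 6.626e-34 / 4.6650e-07
= 1.4204e-27 kg*m/s

1.4204e-27


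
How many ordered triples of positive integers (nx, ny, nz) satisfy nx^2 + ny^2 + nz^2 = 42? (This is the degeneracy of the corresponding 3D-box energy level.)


Enumerate all (nx, ny, nz) with nx^2 + ny^2 + nz^2 = 42:
(1,4,5)
(1,5,4)
(4,1,5)
(4,5,1)
(5,1,4)
(5,4,1)
Total degeneracy = 6

6


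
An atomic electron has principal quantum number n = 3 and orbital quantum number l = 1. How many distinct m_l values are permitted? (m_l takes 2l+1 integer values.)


m_l ranges from -l to +l in integer steps
So m_l goes from -1 to +1
Count = 2l + 1 = 2*1 + 1
= 3

3


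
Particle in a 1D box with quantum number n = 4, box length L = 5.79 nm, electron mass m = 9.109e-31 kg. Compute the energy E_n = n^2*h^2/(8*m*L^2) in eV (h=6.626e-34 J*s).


E = n^2 * h^2 / (8 * m * L^2)
= 4^2 * (6.626e-34)^2 / (8 * 9.109e-31 * (5.79e-9)^2)
= 16 * 4.3904e-67 / (8 * 9.109e-31 * 3.3524e-17)
= 2.8754e-20 J
= 0.1795 eV

0.1795


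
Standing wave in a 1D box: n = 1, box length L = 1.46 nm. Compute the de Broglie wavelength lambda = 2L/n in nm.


lambda = 2L / n
= 2 * 1.46 / 1
= 2.92 / 1
= 2.92 nm

2.92


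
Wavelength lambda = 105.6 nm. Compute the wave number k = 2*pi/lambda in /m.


k = 2 * pi / lambda
= 6.2832 / (105.6e-9)
= 6.2832 / 1.0560e-07
= 5.9500e+07 /m

5.9500e+07


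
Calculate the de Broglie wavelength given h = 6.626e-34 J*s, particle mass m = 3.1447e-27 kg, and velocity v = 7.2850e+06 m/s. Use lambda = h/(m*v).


lambda = h / (m * v)
= 6.626e-34 / (3.1447e-27 * 7.2850e+06)
= 6.626e-34 / 2.2909e-20
= 2.8923e-14 m

2.8923e-14


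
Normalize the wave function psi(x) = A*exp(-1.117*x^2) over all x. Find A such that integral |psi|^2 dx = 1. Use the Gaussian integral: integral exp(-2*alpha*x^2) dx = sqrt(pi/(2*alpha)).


integral |psi|^2 dx = A^2 * sqrt(pi/(2*alpha)) = 1
A^2 = sqrt(2*alpha/pi)
= sqrt(2 * 1.117 / pi)
= 0.84327
A = sqrt(0.84327)
= 0.9183

0.9183


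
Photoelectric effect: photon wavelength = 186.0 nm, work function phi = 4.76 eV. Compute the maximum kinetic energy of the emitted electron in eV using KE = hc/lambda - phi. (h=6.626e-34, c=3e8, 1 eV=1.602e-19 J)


E_photon = hc / lambda
= (6.626e-34)(3e8) / (186.0e-9)
= 1.0687e-18 J
= 6.6711 eV
KE = E_photon - phi
= 6.6711 - 4.76
= 1.9111 eV

1.9111


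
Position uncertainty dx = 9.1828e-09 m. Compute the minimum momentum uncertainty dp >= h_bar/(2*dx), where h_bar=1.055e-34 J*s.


dp = h_bar / (2 * dx)
= 1.055e-34 / (2 * 9.1828e-09)
= 1.055e-34 / 1.8366e-08
= 5.7444e-27 kg*m/s

5.7444e-27


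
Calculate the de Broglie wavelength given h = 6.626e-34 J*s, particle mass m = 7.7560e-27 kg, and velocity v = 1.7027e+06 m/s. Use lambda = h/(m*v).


lambda = h / (m * v)
= 6.626e-34 / (7.7560e-27 * 1.7027e+06)
= 6.626e-34 / 1.3206e-20
= 5.0174e-14 m

5.0174e-14
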